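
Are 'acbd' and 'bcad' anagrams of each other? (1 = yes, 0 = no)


Sort characters of 'acbd': 'abcd'
Sort characters of 'bcad': 'abcd'
Sorted forms match -> they ARE anagrams
Result: 1

1


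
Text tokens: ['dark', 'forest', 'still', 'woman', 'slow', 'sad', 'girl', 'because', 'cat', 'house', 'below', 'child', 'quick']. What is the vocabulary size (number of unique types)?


Listing all tokens and tracking unique types:
  Token 1: 'dark' -> NEW (unique so far: 1)
  Token 2: 'forest' -> NEW (unique so far: 2)
  Token 3: 'still' -> NEW (unique so far: 3)
  Token 4: 'woman' -> NEW (unique so far: 4)
  Token 5: 'slow' -> NEW (unique so far: 5)
  Token 6: 'sad' -> NEW (unique so far: 6)
  Token 7: 'girl' -> NEW (unique so far: 7)
  Token 8: 'because' -> NEW (unique so far: 8)
  Token 9: 'cat' -> NEW (unique so far: 9)
  Token 10: 'house' -> NEW (unique so far: 10)
  Token 11: 'below' -> NEW (unique so far: 11)
  Token 12: 'child' -> NEW (unique so far: 12)
  Token 13: 'quick' -> NEW (unique so far: 13)
Unique types: ('because', 'below', 'cat', 'child', 'dark', 'forest', 'girl', 'house', 'quick', 'sad', 'slow', 'still', 'woman')
Vocabulary size: 13

13


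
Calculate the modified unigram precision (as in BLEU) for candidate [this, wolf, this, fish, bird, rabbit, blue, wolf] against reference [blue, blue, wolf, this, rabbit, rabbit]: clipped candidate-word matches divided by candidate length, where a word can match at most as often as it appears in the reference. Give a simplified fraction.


Reference word counts: {'blue': 2, 'rabbit': 2, 'this': 1, 'wolf': 1}
Checking each candidate word (with clipping):
  'this' -> in reference (ref count 1, used 1/1) -> match (matches: 1)
  'wolf' -> in reference (ref count 1, used 1/1) -> match (matches: 2)
  'this' -> ref count 1 already used up (1/1) -> clipped, no match (matches: 2)
  'fish' -> not in reference -> no match (matches: 2)
  'bird' -> not in reference -> no match (matches: 2)
  'rabbit' -> in reference (ref count 2, used 1/2) -> match (matches: 3)
  'blue' -> in reference (ref count 2, used 1/2) -> match (matches: 4)
  'wolf' -> ref count 1 already used up (1/1) -> clipped, no match (matches: 4)
Clipped matches: 4, Candidate length: 8
Precision = 4/8 = 1/2

1/2


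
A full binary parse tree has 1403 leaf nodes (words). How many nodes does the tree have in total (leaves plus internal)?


Leaf nodes (terminals): 1403
Internal nodes = n - 1 = 1403 - 1 = 1402
Total = leaves + internal = 1403 + 1402 = 2805

2805


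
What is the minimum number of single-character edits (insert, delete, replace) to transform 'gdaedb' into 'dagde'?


Building DP table for s1='gdaedb' (len 6) and s2='dagde' (len 5):
       d  a  g  d  e
    0  1  2  3  4  5
  g 1  1  2  2  3  4
  d 2  1  2  3  2  3
  a 3  2  1  2  3  3
  e 4  3  2  2  3  3
  d 5  4  3  3  2  3
  b 6  5  4  4  3  3
Edit distance = dp[6][5] = 3

3


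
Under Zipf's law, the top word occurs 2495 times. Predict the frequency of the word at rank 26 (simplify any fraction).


Zipf's law: freq(rank) = f1 / rank
f1 = 2495, rank = 26
freq = 2495 / 26
GCD(2495, 26) = 1
Simplified: 2495/26

2495/26


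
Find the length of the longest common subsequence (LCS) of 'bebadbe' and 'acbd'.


DP table for LCS of 'bebadbe' and 'acbd':
       a  c  b  d
    0  0  0  0  0
  b 0  0  0  1  1
  e 0  0  0  1  1
  b 0  0  0  1  1
  a 0  1  1  1  1
  d 0  1  1  1  2
  b 0  1  1  2  2
  e 0  1  1  2  2
LCS: 'bd'
LCS length = 2

2


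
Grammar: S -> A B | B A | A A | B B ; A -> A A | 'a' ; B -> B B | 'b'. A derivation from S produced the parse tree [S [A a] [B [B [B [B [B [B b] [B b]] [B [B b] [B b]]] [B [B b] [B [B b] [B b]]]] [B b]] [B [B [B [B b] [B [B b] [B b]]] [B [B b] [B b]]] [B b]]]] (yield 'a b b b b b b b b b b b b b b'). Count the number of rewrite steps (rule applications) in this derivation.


Every bracketed nonterminal node [X ...] in the tree is produced by exactly one rule application.
Reading the tree off as a leftmost derivation:
  Step 1: S  =>  A B   (applied S -> A B)
  Step 2: A B  =>  a B   (applied A -> a)
  Step 3: a B  =>  a B B   (applied B -> B B)
  Step 4: a B B  =>  a B B B   (applied B -> B B)
  Step 5: a B B B  =>  a B B B B   (applied B -> B B)
  Step 6: a B B B B  =>  a B B B B B   (applied B -> B B)
  Step 7: a B B B B B  =>  a B B B B B B   (applied B -> B B)
  Step 8: a B B B B B B  =>  a b B B B B B   (applied B -> b)
  Step 9: a b B B B B B  =>  a b b B B B B   (applied B -> b)
  Step 10: a b b B B B B  =>  a b b B B B B B   (applied B -> B B)
  Step 11: a b b B B B B B  =>  a b b b B B B B   (applied B -> b)
  Step 12: a b b b B B B B  =>  a b b b b B B B   (applied B -> b)
  Step 13: a b b b b B B B  =>  a b b b b B B B B   (applied B -> B B)
  Step 14: a b b b b B B B B  =>  a b b b b b B B B   (applied B -> b)
  Step 15: a b b b b b B B B  =>  a b b b b b B B B B   (applied B -> B B)
  Step 16: a b b b b b B B B B  =>  a b b b b b b B B B   (applied B -> b)
  Step 17: a b b b b b b B B B  =>  a b b b b b b b B B   (applied B -> b)
  Step 18: a b b b b b b b B B  =>  a b b b b b b b b B   (applied B -> b)
  Step 19: a b b b b b b b b B  =>  a b b b b b b b b B B   (applied B -> B B)
  Step 20: a b b b b b b b b B B  =>  a b b b b b b b b B B B   (applied B -> B B)
  Step 21: a b b b b b b b b B B B  =>  a b b b b b b b b B B B B   (applied B -> B B)
  Step 22: a b b b b b b b b B B B B  =>  a b b b b b b b b b B B B   (applied B -> b)
  Step 23: a b b b b b b b b b B B B  =>  a b b b b b b b b b B B B B   (applied B -> B B)
  Step 24: a b b b b b b b b b B B B B  =>  a b b b b b b b b b b B B B   (applied B -> b)
  Step 25: a b b b b b b b b b b B B B  =>  a b b b b b b b b b b b B B   (applied B -> b)
  Step 26: a b b b b b b b b b b b B B  =>  a b b b b b b b b b b b B B B   (applied B -> B B)
  Step 27: a b b b b b b b b b b b B B B  =>  a b b b b b b b b b b b b B B   (applied B -> b)
  Step 28: a b b b b b b b b b b b b B B  =>  a b b b b b b b b b b b b b B   (applied B -> b)
  Step 29: a b b b b b b b b b b b b b B  =>  a b b b b b b b b b b b b b b   (applied B -> b)
Final yield: a b b b b b b b b b b b b b b
Total rewrite steps: 29

29


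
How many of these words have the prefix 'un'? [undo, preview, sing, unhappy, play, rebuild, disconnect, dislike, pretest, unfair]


Checking each word for prefix 'un':
  'undo' -> YES, starts with 'un' (count: 1)
  'preview' -> no (count: 1)
  'sing' -> no (count: 1)
  'unhappy' -> YES, starts with 'un' (count: 2)
  'play' -> no (count: 2)
  'rebuild' -> no (count: 2)
  'disconnect' -> no (count: 2)
  'dislike' -> no (count: 2)
  'pretest' -> no (count: 2)
  'unfair' -> YES, starts with 'un' (count: 3)
Total with prefix 'un': 3

3


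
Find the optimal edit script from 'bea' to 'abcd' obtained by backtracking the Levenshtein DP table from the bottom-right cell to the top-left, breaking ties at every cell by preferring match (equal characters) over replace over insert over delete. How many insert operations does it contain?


Edit distance = 3. Backtracking from cell (3, 4) with preference match > replace > insert > delete,
then listing the resulting alignment 'bea' -> 'abcd' left to right:
  Step 1: insert 'a' [insertion #1]
  Step 2: keep 'b'
  Step 3: replace e->c
  Step 4: replace a->d
Total insertions: 1

1


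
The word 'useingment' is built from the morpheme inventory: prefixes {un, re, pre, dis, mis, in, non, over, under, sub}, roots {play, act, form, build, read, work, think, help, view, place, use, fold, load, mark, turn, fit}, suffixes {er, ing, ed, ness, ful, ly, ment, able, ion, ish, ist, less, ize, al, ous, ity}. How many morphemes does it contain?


Segmenting 'useingment' against the inventory:
  'use' -> root (morpheme 1)
  'ing' -> suffix (morpheme 2)
  'ment' -> suffix (morpheme 3)
Total morphemes: 3

3


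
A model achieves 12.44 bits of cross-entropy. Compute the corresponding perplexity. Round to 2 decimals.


Perplexity formula: PP = 2^H
H = 12.44
PP = 2^12.44
Decompose: 2^12.44 = 2^12 * 2^0.44
2^12 = 4096, 2^0.44 ~ 1.3566043
PP ~ 4096 * 1.3566043 = 5556.6512128
Rounded to 2 decimals: 5556.65

5556.65


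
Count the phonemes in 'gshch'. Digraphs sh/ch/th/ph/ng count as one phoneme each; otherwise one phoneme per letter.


Parsing 'gshch' greedily, digraphs first:
  'g' -> consonant phoneme (phonemes so far: 1)
  'sh' -> digraph (1 consonant phoneme) (phonemes so far: 2)
  'ch' -> digraph (1 consonant phoneme) (phonemes so far: 3)
Total phonemes: 3

3


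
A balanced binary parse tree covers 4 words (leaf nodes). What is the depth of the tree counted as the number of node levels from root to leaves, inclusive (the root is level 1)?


In a balanced binary tree with n leaves the deepest leaf is ceil(log2(n)) edges below the root,
so counting node levels inclusive of root and leaves gives ceil(log2(n)) + 1 levels.
log2(4) = 2.0000
ceil(2.0000) = 2
levels = 2 + 1 = 3

3


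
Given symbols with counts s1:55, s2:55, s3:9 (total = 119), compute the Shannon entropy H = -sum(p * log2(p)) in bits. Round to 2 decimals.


Computing entropy H = -sum(p_i * log2(p_i)):
  s1: p = 55/119 = 0.4622, -p*log2(p) = 0.5146
  s2: p = 55/119 = 0.4622, -p*log2(p) = 0.5146
  s3: p = 9/119 = 0.0756, -p*log2(p) = 0.2817
H = sum of terms = 1.3109
Rounded to 2 decimals: 1.31

1.31


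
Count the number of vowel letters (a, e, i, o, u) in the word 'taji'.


Scanning each character of 'taji':
  Position 1: 't' -> consonant (running count: 0)
  Position 2: 'a' -> vowel (running count: 1)
  Position 3: 'j' -> consonant (running count: 1)
  Position 4: 'i' -> vowel (running count: 2)
Total vowels: 2

2


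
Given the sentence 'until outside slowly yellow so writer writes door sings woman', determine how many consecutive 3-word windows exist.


Word trigrams from [10] words:
  Trigram 1: (until outside slowly)
  Trigram 2: (outside slowly yellow)
  Trigram 3: (slowly yellow so)
  Trigram 4: (yellow so writer)
  Trigram 5: (so writer writes)
  Trigram 6: (writer writes door)
  Trigram 7: (writes door sings)
  Trigram 8: (door sings woman)
Total word trigrams: 10 - 2 = 8

8


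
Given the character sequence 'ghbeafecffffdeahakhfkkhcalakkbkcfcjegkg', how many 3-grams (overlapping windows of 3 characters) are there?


String 'ghbeafecffffdeahakhfkkhcalakkbkcfcjegkg' has length L = 39.
Number of overlapping n-grams = L - n + 1
Substituting: 39 - 3 + 1 = 37

37


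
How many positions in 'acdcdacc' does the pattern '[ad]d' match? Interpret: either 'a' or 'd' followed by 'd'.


Pattern: [ad]d means either 'a' or 'd' followed by 'd'.
Scanning 'acdcdacc' position-by-position:
  Pos 0: window 'ac' -> no
  Pos 1: window 'cd' -> no
  Pos 2: window 'dc' -> no
  Pos 3: window 'cd' -> no
  Pos 4: window 'da' -> no
  Pos 5: window 'ac' -> no
  Pos 6: window 'cc' -> no
  Pos 7: window 'c' -> no
Total matches: 0

0


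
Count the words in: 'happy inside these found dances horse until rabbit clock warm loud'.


Counting words by splitting on spaces:
  Word 1: 'happy'
  Word 2: 'inside'
  Word 3: 'these'
  Word 4: 'found'
  Word 5: 'dances'
  Word 6: 'horse'
  Word 7: 'until'
  Word 8: 'rabbit'
  Word 9: 'clock'
  Word 10: 'warm'
  Word 11: 'loud'
Total words: 11

11


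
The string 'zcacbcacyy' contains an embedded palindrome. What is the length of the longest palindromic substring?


Scanning 'zcacbcacyy' for palindromic substrings.
Substring at positions 1-7: 'cacbcac'.
Check: reverse('cacbcac') = 'cacbcac' -> palindrome confirmed.
Neighbouring characters ('z' / 'y') break symmetry, so it cannot extend further.
No longer palindromic substring exists; longest length = 7

7


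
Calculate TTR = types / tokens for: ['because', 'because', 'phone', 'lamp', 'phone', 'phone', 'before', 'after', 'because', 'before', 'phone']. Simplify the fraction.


Tokens: 11
Unique types: ('after', 'because', 'before', 'lamp', 'phone') = 5
TTR = 5/11
Already in lowest terms.

5/11


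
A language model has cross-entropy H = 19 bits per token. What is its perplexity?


Perplexity formula: PP = 2^H
H = 19
PP = 2^19
PP = 2^19 = 524288

524288


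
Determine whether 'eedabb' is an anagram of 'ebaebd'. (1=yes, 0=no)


Sort characters of 'eedabb': 'abbdee'
Sort characters of 'ebaebd': 'abbdee'
Sorted forms match -> they ARE anagrams
Result: 1

1


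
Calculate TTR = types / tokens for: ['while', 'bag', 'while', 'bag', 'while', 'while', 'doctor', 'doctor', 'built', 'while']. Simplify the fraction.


Tokens: 10
Unique types: ('bag', 'built', 'doctor', 'while') = 4
TTR = 4/10
Simplify: divide both by 2 -> 2/5
TTR = 2/5

2/5


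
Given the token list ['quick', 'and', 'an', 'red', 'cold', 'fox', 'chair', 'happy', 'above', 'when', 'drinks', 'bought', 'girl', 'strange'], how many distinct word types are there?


Listing all tokens and tracking unique types:
  Token 1: 'quick' -> NEW (unique so far: 1)
  Token 2: 'and' -> NEW (unique so far: 2)
  Token 3: 'an' -> NEW (unique so far: 3)
  Token 4: 'red' -> NEW (unique so far: 4)
  Token 5: 'cold' -> NEW (unique so far: 5)
  Token 6: 'fox' -> NEW (unique so far: 6)
  Token 7: 'chair' -> NEW (unique so far: 7)
  Token 8: 'happy' -> NEW (unique so far: 8)
  Token 9: 'above' -> NEW (unique so far: 9)
  Token 10: 'when' -> NEW (unique so far: 10)
  Token 11: 'drinks' -> NEW (unique so far: 11)
  Token 12: 'bought' -> NEW (unique so far: 12)
  Token 13: 'girl' -> NEW (unique so far: 13)
  Token 14: 'strange' -> NEW (unique so far: 14)
Unique types: ('above', 'an', 'and', 'bought', 'chair', 'cold', 'drinks', 'fox', 'girl', 'happy', 'quick', 'red', 'strange', 'when')
Vocabulary size: 14

14


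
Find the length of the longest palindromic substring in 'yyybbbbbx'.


Scanning 'yyybbbbbx' for palindromic substrings.
Substring at positions 3-7: 'bbbbb'.
Check: reverse('bbbbb') = 'bbbbb' -> palindrome confirmed.
Neighbouring characters ('y' / 'x') break symmetry, so it cannot extend further.
No longer palindromic substring exists; longest length = 5

5


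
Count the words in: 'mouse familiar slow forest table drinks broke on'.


Counting words by splitting on spaces:
  Word 1: 'mouse'
  Word 2: 'familiar'
  Word 3: 'slow'
  Word 4: 'forest'
  Word 5: 'table'
  Word 6: 'drinks'
  Word 7: 'broke'
  Word 8: 'on'
Total words: 8

8


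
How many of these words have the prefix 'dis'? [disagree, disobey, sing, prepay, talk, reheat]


Checking each word for prefix 'dis':
  'disagree' -> YES, starts with 'dis' (count: 1)
  'disobey' -> YES, starts with 'dis' (count: 2)
  'sing' -> no (count: 2)
  'prepay' -> no (count: 2)
  'talk' -> no (count: 2)
  'reheat' -> no (count: 2)
Total with prefix 'dis': 2

2


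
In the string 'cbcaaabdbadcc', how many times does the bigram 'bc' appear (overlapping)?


Scanning 'cbcaaabdbadcc' for bigram 'bc':
  Position 0: 'cb' -> no
  Position 1: 'bc' -> MATCH
  Position 2: 'ca' -> no
  Position 3: 'aa' -> no
  Position 4: 'aa' -> no
  Position 5: 'ab' -> no
  Position 6: 'bd' -> no
  Position 7: 'db' -> no
  Position 8: 'ba' -> no
  Position 9: 'ad' -> no
  Position 10: 'dc' -> no
  Position 11: 'cc' -> no
Total matches: 1

1


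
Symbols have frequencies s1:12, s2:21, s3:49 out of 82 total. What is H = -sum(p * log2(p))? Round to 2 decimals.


Computing entropy H = -sum(p_i * log2(p_i)):
  s1: p = 12/82 = 0.1463, -p*log2(p) = 0.4057
  s2: p = 21/82 = 0.2561, -p*log2(p) = 0.5033
  s3: p = 49/82 = 0.5976, -p*log2(p) = 0.4439
H = sum of terms = 1.3529
Rounded to 2 decimals: 1.35

1.35


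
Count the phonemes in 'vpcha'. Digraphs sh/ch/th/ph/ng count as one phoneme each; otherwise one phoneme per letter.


Parsing 'vpcha' greedily, digraphs first:
  'v' -> consonant phoneme (phonemes so far: 1)
  'p' -> consonant phoneme (phonemes so far: 2)
  'ch' -> digraph (1 consonant phoneme) (phonemes so far: 3)
  'a' -> vowel phoneme (phonemes so far: 4)
Total phonemes: 4

4


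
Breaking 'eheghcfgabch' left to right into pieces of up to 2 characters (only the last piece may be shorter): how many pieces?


'eheghcfgabch' has 12 characters.
Chunking with max size 2:
  Chunk 1: 'eh' (positions 0-1)
  Chunk 2: 'eg' (positions 2-3)
  Chunk 3: 'hc' (positions 4-5)
  Chunk 4: 'fg' (positions 6-7)
  Chunk 5: 'ab' (positions 8-9)
  Chunk 6: 'ch' (positions 10-11)
Total chunks: ceil(12 / 2) = 6

6


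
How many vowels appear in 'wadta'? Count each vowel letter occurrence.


Scanning each character of 'wadta':
  Position 1: 'w' -> consonant (running count: 0)
  Position 2: 'a' -> vowel (running count: 1)
  Position 3: 'd' -> consonant (running count: 1)
  Position 4: 't' -> consonant (running count: 1)
  Position 5: 'a' -> vowel (running count: 2)
Total vowels: 2

2


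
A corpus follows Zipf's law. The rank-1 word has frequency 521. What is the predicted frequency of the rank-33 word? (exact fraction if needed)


Zipf's law: freq(rank) = f1 / rank
f1 = 521, rank = 33
freq = 521 / 33
GCD(521, 33) = 1
Simplified: 521/33

521/33


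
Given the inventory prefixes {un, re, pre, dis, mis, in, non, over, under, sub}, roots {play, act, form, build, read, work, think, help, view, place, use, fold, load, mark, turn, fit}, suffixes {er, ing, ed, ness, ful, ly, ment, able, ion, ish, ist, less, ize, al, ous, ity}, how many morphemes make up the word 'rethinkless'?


Segmenting 'rethinkless' against the inventory:
  're' -> prefix (morpheme 1)
  'think' -> root (morpheme 2)
  'less' -> suffix (morpheme 3)
Total morphemes: 3

3


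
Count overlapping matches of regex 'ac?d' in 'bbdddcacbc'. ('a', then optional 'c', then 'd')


Pattern: ac?d means 'a', then optional 'c', then 'd'.
Scanning 'bbdddcacbc' position-by-position:
  Pos 0: window 'bbd' -> no
  Pos 1: window 'bdd' -> no
  Pos 2: window 'ddd' -> no
  Pos 3: window 'ddc' -> no
  Pos 4: window 'dca' -> no
  Pos 5: window 'cac' -> no
  Pos 6: window 'acb' -> no
  Pos 7: window 'cbc' -> no
  Pos 8: window 'bc' -> no
  Pos 9: window 'c' -> no
Total matches: 0

0


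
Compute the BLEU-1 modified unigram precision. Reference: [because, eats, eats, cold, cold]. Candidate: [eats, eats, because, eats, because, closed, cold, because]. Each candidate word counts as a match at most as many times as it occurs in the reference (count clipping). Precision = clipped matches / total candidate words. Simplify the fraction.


Reference word counts: {'because': 1, 'cold': 2, 'eats': 2}
Checking each candidate word (with clipping):
  'eats' -> in reference (ref count 2, used 1/2) -> match (matches: 1)
  'eats' -> in reference (ref count 2, used 2/2) -> match (matches: 2)
  'because' -> in reference (ref count 1, used 1/1) -> match (matches: 3)
  'eats' -> ref count 2 already used up (2/2) -> clipped, no match (matches: 3)
  'because' -> ref count 1 already used up (1/1) -> clipped, no match (matches: 3)
  'closed' -> not in reference -> no match (matches: 3)
  'cold' -> in reference (ref count 2, used 1/2) -> match (matches: 4)
  'because' -> ref count 1 already used up (1/1) -> clipped, no match (matches: 4)
Clipped matches: 4, Candidate length: 8
Precision = 4/8 = 1/2

1/2


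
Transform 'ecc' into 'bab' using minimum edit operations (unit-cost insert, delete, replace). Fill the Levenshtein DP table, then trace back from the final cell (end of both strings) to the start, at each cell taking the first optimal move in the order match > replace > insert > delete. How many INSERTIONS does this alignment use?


Edit distance = 3. Backtracking from cell (3, 3) with preference match > replace > insert > delete,
then listing the resulting alignment 'ecc' -> 'bab' left to right:
  Step 1: replace e->b
  Step 2: replace c->a
  Step 3: replace c->b
Total insertions: 0

0


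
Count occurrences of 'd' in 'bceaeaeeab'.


Scanning 'bceaeaeeab' for 'd':
  No matches found.
Total occurrences of 'd': 0

0


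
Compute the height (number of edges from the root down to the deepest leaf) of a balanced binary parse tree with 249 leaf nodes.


In a balanced binary tree with n leaves the deepest leaf is ceil(log2(n)) edges below the root.
log2(249) = 7.9600
ceil(7.9600) = 8
height (edges) = 8

8


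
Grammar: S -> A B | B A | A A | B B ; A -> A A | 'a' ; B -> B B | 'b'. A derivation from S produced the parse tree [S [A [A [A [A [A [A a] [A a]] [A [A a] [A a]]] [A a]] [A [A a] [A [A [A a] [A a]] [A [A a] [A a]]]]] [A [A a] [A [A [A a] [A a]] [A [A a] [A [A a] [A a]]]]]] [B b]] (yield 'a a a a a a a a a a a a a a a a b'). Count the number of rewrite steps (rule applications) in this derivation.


Every bracketed nonterminal node [X ...] in the tree is produced by exactly one rule application.
Reading the tree off as a leftmost derivation:
  Step 1: S  =>  A B   (applied S -> A B)
  Step 2: A B  =>  A A B   (applied A -> A A)
  Step 3: A A B  =>  A A A B   (applied A -> A A)
  Step 4: A A A B  =>  A A A A B   (applied A -> A A)
  Step 5: A A A A B  =>  A A A A A B   (applied A -> A A)
  Step 6: A A A A A B  =>  A A A A A A B   (applied A -> A A)
  Step 7: A A A A A A B  =>  a A A A A A B   (applied A -> a)
  Step 8: a A A A A A B  =>  a a A A A A B   (applied A -> a)
  Step 9: a a A A A A B  =>  a a A A A A A B   (applied A -> A A)
  Step 10: a a A A A A A B  =>  a a a A A A A B   (applied A -> a)
  Step 11: a a a A A A A B  =>  a a a a A A A B   (applied A -> a)
  Step 12: a a a a A A A B  =>  a a a a a A A B   (applied A -> a)
  Step 13: a a a a a A A B  =>  a a a a a A A A B   (applied A -> A A)
  Step 14: a a a a a A A A B  =>  a a a a a a A A B   (applied A -> a)
  Step 15: a a a a a a A A B  =>  a a a a a a A A A B   (applied A -> A A)
  Step 16: a a a a a a A A A B  =>  a a a a a a A A A A B   (applied A -> A A)
  Step 17: a a a a a a A A A A B  =>  a a a a a a a A A A B   (applied A -> a)
  Step 18: a a a a a a a A A A B  =>  a a a a a a a a A A B   (applied A -> a)
  Step 19: a a a a a a a a A A B  =>  a a a a a a a a A A A B   (applied A -> A A)
  Step 20: a a a a a a a a A A A B  =>  a a a a a a a a a A A B   (applied A -> a)
  Step 21: a a a a a a a a a A A B  =>  a a a a a a a a a a A B   (applied A -> a)
  Step 22: a a a a a a a a a a A B  =>  a a a a a a a a a a A A B   (applied A -> A A)
  Step 23: a a a a a a a a a a A A B  =>  a a a a a a a a a a a A B   (applied A -> a)
  Step 24: a a a a a a a a a a a A B  =>  a a a a a a a a a a a A A B   (applied A -> A A)
  Step 25: a a a a a a a a a a a A A B  =>  a a a a a a a a a a a A A A B   (applied A -> A A)
  Step 26: a a a a a a a a a a a A A A B  =>  a a a a a a a a a a a a A A B   (applied A -> a)
  Step 27: a a a a a a a a a a a a A A B  =>  a a a a a a a a a a a a a A B   (applied A -> a)
  Step 28: a a a a a a a a a a a a a A B  =>  a a a a a a a a a a a a a A A B   (applied A -> A A)
  Step 29: a a a a a a a a a a a a a A A B  =>  a a a a a a a a a a a a a a A B   (applied A -> a)
  Step 30: a a a a a a a a a a a a a a A B  =>  a a a a a a a a a a a a a a A A B   (applied A -> A A)
  Step 31: a a a a a a a a a a a a a a A A B  =>  a a a a a a a a a a a a a a a A B   (applied A -> a)
  Step 32: a a a a a a a a a a a a a a a A B  =>  a a a a a a a a a a a a a a a a B   (applied A -> a)
  Step 33: a a a a a a a a a a a a a a a a B  =>  a a a a a a a a a a a a a a a a b   (applied B -> b)
Final yield: a a a a a a a a a a a a a a a a b
Total rewrite steps: 33

33


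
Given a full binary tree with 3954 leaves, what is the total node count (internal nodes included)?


Leaf nodes (terminals): 3954
Internal nodes = n - 1 = 3954 - 1 = 3953
Total = leaves + internal = 3954 + 3953 = 7907

7907


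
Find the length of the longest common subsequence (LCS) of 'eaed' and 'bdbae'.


DP table for LCS of 'eaed' and 'bdbae':
       b  d  b  a  e
    0  0  0  0  0  0
  e 0  0  0  0  0  1
  a 0  0  0  0  1  1
  e 0  0  0  0  1  2
  d 0  0  1  1  1  2
LCS: 'ae'
LCS length = 2

2


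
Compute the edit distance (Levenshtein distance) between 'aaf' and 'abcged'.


Building DP table for s1='aaf' (len 3) and s2='abcged' (len 6):
       a  b  c  g  e  d
    0  1  2  3  4  5  6
  a 1  0  1  2  3  4  5
  a 2  1  1  2  3  4  5
  f 3  2  2  2  3  4  5
Edit distance = dp[3][6] = 5

5


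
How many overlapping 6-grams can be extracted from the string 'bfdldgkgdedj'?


String 'bfdldgkgdedj' has length L = 12.
Number of overlapping n-grams = L - n + 1
Substituting: 12 - 6 + 1 = 7

7


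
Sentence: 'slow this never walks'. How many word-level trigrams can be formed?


Word trigrams from [4] words:
  Trigram 1: (slow this never)
  Trigram 2: (this never walks)
Total word trigrams: 4 - 2 = 2

2


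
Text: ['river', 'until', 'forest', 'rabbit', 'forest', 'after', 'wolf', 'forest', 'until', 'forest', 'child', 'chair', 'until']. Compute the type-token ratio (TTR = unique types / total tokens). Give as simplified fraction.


Tokens: 13
Unique types: ('after', 'chair', 'child', 'forest', 'rabbit', 'river', 'until', 'wolf') = 8
TTR = 8/13
Already in lowest terms.

8/13


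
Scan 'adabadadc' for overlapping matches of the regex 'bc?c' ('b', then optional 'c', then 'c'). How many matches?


Pattern: bc?c means 'b', then optional 'c', then 'c'.
Scanning 'adabadadc' position-by-position:
  Pos 0: window 'ada' -> no
  Pos 1: window 'dab' -> no
  Pos 2: window 'aba' -> no
  Pos 3: window 'bad' -> no
  Pos 4: window 'ada' -> no
  Pos 5: window 'dad' -> no
  Pos 6: window 'adc' -> no
  Pos 7: window 'dc' -> no
  Pos 8: window 'c' -> no
Total matches: 0

0


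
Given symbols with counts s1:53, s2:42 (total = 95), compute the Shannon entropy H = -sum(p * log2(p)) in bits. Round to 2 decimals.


Computing entropy H = -sum(p_i * log2(p_i)):
  s1: p = 53/95 = 0.5579, -p*log2(p) = 0.4697
  s2: p = 42/95 = 0.4421, -p*log2(p) = 0.5206
H = sum of terms = 0.9903
Rounded to 2 decimals: 0.99

0.99


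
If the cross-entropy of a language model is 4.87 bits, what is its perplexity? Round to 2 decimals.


Perplexity formula: PP = 2^H
H = 4.87
PP = 2^4.87
Decompose: 2^4.87 = 2^4 * 2^0.87
2^4 = 16, 2^0.87 ~ 1.8276629
PP ~ 16 * 1.8276629 = 29.2426064
Rounded to 2 decimals: 29.24

29.24


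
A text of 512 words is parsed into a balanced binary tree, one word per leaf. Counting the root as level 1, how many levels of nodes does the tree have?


In a balanced binary tree with n leaves the deepest leaf is ceil(log2(n)) edges below the root,
so counting node levels inclusive of root and leaves gives ceil(log2(n)) + 1 levels.
log2(512) = 9.0000
ceil(9.0000) = 9
levels = 9 + 1 = 10

10


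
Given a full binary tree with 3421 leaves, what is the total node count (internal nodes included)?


Leaf nodes (terminals): 3421
Internal nodes = n - 1 = 3421 - 1 = 3420
Total = leaves + internal = 3421 + 3420 = 6841

6841


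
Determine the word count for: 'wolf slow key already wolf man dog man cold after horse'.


Counting words by splitting on spaces:
  Word 1: 'wolf'
  Word 2: 'slow'
  Word 3: 'key'
  Word 4: 'already'
  Word 5: 'wolf'
  Word 6: 'man'
  Word 7: 'dog'
  Word 8: 'man'
  Word 9: 'cold'
  Word 10: 'after'
  Word 11: 'horse'
Total words: 11

11


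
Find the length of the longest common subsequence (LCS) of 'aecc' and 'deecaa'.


DP table for LCS of 'aecc' and 'deecaa':
       d  e  e  c  a  a
    0  0  0  0  0  0  0
  a 0  0  0  0  0  1  1
  e 0  0  1  1  1  1  1
  c 0  0  1  1  2  2  2
  c 0  0  1  1  2  2  2
LCS: 'ec'
LCS length = 2

2


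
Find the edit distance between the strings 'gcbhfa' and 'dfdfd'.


Building DP table for s1='gcbhfa' (len 6) and s2='dfdfd' (len 5):
       d  f  d  f  d
    0  1  2  3  4  5
  g 1  1  2  3  4  5
  c 2  2  2  3  4  5
  b 3  3  3  3  4  5
  h 4  4  4  4  4  5
  f 5  5  4  5  4  5
  a 6  6  5  5  5  5
Edit distance = dp[6][5] = 5

5


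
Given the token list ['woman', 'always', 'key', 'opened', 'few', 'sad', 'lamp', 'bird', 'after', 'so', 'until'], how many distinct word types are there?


Listing all tokens and tracking unique types:
  Token 1: 'woman' -> NEW (unique so far: 1)
  Token 2: 'always' -> NEW (unique so far: 2)
  Token 3: 'key' -> NEW (unique so far: 3)
  Token 4: 'opened' -> NEW (unique so far: 4)
  Token 5: 'few' -> NEW (unique so far: 5)
  Token 6: 'sad' -> NEW (unique so far: 6)
  Token 7: 'lamp' -> NEW (unique so far: 7)
  Token 8: 'bird' -> NEW (unique so far: 8)
  Token 9: 'after' -> NEW (unique so far: 9)
  Token 10: 'so' -> NEW (unique so far: 10)
  Token 11: 'until' -> NEW (unique so far: 11)
Unique types: ('after', 'always', 'bird', 'few', 'key', 'lamp', 'opened', 'sad', 'so', 'until', 'woman')
Vocabulary size: 11

11


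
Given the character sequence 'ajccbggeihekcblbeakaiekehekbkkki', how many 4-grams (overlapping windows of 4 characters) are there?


String 'ajccbggeihekcblbeakaiekehekbkkki' has length L = 32.
Number of overlapping n-grams = L - n + 1
Substituting: 32 - 4 + 1 = 29

29


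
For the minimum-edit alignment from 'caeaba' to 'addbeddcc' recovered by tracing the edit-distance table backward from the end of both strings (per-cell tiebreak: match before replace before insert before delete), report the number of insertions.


Edit distance = 8. Backtracking from cell (6, 9) with preference match > replace > insert > delete,
then listing the resulting alignment 'caeaba' -> 'addbeddcc' left to right:
  Step 1: insert 'a' [insertion #1]
  Step 2: insert 'd' [insertion #2]
  Step 3: replace c->d
  Step 4: replace a->b
  Step 5: keep 'e'
  Step 6: insert 'd' [insertion #3]
  Step 7: replace a->d
  Step 8: replace b->c
  Step 9: replace a->c
Total insertions: 3

3


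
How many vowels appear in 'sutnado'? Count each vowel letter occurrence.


Scanning each character of 'sutnado':
  Position 1: 's' -> consonant (running count: 0)
  Position 2: 'u' -> vowel (running count: 1)
  Position 3: 't' -> consonant (running count: 1)
  Position 4: 'n' -> consonant (running count: 1)
  Position 5: 'a' -> vowel (running count: 2)
  Position 6: 'd' -> consonant (running count: 2)
  Position 7: 'o' -> vowel (running count: 3)
Total vowels: 3

3


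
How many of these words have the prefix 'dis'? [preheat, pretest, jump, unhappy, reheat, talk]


Checking each word for prefix 'dis':
  'preheat' -> no (count: 0)
  'pretest' -> no (count: 0)
  'jump' -> no (count: 0)
  'unhappy' -> no (count: 0)
  'reheat' -> no (count: 0)
  'talk' -> no (count: 0)
Total with prefix 'dis': 0

0


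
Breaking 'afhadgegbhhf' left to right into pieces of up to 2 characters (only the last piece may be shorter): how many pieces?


'afhadgegbhhf' has 12 characters.
Chunking with max size 2:
  Chunk 1: 'af' (positions 0-1)
  Chunk 2: 'ha' (positions 2-3)
  Chunk 3: 'dg' (positions 4-5)
  Chunk 4: 'eg' (positions 6-7)
  Chunk 5: 'bh' (positions 8-9)
  Chunk 6: 'hf' (positions 10-11)
Total chunks: ceil(12 / 2) = 6

6


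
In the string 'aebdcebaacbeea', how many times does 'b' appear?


Scanning 'aebdcebaacbeea' for 'b':
  Position 2: 'b' -> MATCH (count: 1)
  Position 6: 'b' -> MATCH (count: 2)
  Position 10: 'b' -> MATCH (count: 3)
Total occurrences of 'b': 3

3


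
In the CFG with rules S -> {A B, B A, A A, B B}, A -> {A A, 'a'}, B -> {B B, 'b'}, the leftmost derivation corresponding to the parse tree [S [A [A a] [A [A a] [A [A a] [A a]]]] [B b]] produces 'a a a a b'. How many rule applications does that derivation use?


Every bracketed nonterminal node [X ...] in the tree is produced by exactly one rule application.
Reading the tree off as a leftmost derivation:
  Step 1: S  =>  A B   (applied S -> A B)
  Step 2: A B  =>  A A B   (applied A -> A A)
  Step 3: A A B  =>  a A B   (applied A -> a)
  Step 4: a A B  =>  a A A B   (applied A -> A A)
  Step 5: a A A B  =>  a a A B   (applied A -> a)
  Step 6: a a A B  =>  a a A A B   (applied A -> A A)
  Step 7: a a A A B  =>  a a a A B   (applied A -> a)
  Step 8: a a a A B  =>  a a a a B   (applied A -> a)
  Step 9: a a a a B  =>  a a a a b   (applied B -> b)
Final yield: a a a a b
Total rewrite steps: 9

9


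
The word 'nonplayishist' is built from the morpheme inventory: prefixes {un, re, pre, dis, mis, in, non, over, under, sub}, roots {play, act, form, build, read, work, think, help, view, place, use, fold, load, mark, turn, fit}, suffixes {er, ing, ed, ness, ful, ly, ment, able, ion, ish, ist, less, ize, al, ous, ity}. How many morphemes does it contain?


Segmenting 'nonplayishist' against the inventory:
  'non' -> prefix (morpheme 1)
  'play' -> root (morpheme 2)
  'ish' -> suffix (morpheme 3)
  'ist' -> suffix (morpheme 4)
Total morphemes: 4

4


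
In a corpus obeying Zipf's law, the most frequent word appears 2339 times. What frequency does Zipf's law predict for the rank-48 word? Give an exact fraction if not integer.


Zipf's law: freq(rank) = f1 / rank
f1 = 2339, rank = 48
freq = 2339 / 48
GCD(2339, 48) = 1
Simplified: 2339/48

2339/48


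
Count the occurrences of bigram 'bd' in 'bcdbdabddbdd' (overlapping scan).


Scanning 'bcdbdabddbdd' for bigram 'bd':
  Position 0: 'bc' -> no
  Position 1: 'cd' -> no
  Position 2: 'db' -> no
  Position 3: 'bd' -> MATCH
  Position 4: 'da' -> no
  Position 5: 'ab' -> no
  Position 6: 'bd' -> MATCH
  Position 7: 'dd' -> no
  Position 8: 'db' -> no
  Position 9: 'bd' -> MATCH
  Position 10: 'dd' -> no
Total matches: 3

3


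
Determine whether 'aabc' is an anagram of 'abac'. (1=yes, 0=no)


Sort characters of 'aabc': 'aabc'
Sort characters of 'abac': 'aabc'
Sorted forms match -> they ARE anagrams
Result: 1

1


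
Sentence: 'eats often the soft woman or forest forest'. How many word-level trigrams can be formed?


Word trigrams from [8] words:
  Trigram 1: (eats often the)
  Trigram 2: (often the soft)
  Trigram 3: (the soft woman)
  Trigram 4: (soft woman or)
  Trigram 5: (woman or forest)
  Trigram 6: (or forest forest)
Total word trigrams: 8 - 2 = 6

6


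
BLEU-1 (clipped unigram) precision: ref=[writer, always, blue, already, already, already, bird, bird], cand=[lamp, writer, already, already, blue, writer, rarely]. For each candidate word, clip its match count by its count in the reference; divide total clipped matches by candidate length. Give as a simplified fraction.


Reference word counts: {'already': 3, 'always': 1, 'bird': 2, 'blue': 1, 'writer': 1}
Checking each candidate word (with clipping):
  'lamp' -> not in reference -> no match (matches: 0)
  'writer' -> in reference (ref count 1, used 1/1) -> match (matches: 1)
  'already' -> in reference (ref count 3, used 1/3) -> match (matches: 2)
  'already' -> in reference (ref count 3, used 2/3) -> match (matches: 3)
  'blue' -> in reference (ref count 1, used 1/1) -> match (matches: 4)
  'writer' -> ref count 1 already used up (1/1) -> clipped, no match (matches: 4)
  'rarely' -> not in reference -> no match (matches: 4)
Clipped matches: 4, Candidate length: 7
Precision = 4/7

4/7


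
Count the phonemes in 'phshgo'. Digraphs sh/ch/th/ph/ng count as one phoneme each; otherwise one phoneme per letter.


Parsing 'phshgo' greedily, digraphs first:
  'ph' -> digraph (1 consonant phoneme) (phonemes so far: 1)
  'sh' -> digraph (1 consonant phoneme) (phonemes so far: 2)
  'g' -> consonant phoneme (phonemes so far: 3)
  'o' -> vowel phoneme (phonemes so far: 4)
Total phonemes: 4

4


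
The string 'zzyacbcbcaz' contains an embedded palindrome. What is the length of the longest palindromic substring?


Scanning 'zzyacbcbcaz' for palindromic substrings.
Substring at positions 3-9: 'acbcbca'.
Check: reverse('acbcbca') = 'acbcbca' -> palindrome confirmed.
Neighbouring characters ('y' / 'z') break symmetry, so it cannot extend further.
No longer palindromic substring exists; longest length = 7

7


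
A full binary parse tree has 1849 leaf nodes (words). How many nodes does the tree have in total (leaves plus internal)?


Leaf nodes (terminals): 1849
Internal nodes = n - 1 = 1849 - 1 = 1848
Total = leaves + internal = 1849 + 1848 = 3697

3697


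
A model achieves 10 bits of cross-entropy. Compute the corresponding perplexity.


Perplexity formula: PP = 2^H
H = 10
PP = 2^10
PP = 2^10 = 1024

1024


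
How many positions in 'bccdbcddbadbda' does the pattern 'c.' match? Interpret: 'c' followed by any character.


Pattern: c. means 'c' followed by any character.
Scanning 'bccdbcddbadbda' position-by-position:
  Pos 0: window 'bc' -> no
  Pos 1: window 'cc' -> MATCH
  Pos 2: window 'cd' -> MATCH
  Pos 3: window 'db' -> no
  Pos 4: window 'bc' -> no
  Pos 5: window 'cd' -> MATCH
  Pos 6: window 'dd' -> no
  Pos 7: window 'db' -> no
  Pos 8: window 'ba' -> no
  Pos 9: window 'ad' -> no
  Pos 10: window 'db' -> no
  Pos 11: window 'bd' -> no
  Pos 12: window 'da' -> no
  Pos 13: window 'a' -> no
Total matches: 3

3


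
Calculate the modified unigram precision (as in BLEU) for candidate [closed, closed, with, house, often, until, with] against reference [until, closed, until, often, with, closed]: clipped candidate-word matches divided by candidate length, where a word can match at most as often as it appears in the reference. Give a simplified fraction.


Reference word counts: {'closed': 2, 'often': 1, 'until': 2, 'with': 1}
Checking each candidate word (with clipping):
  'closed' -> in reference (ref count 2, used 1/2) -> match (matches: 1)
  'closed' -> in reference (ref count 2, used 2/2) -> match (matches: 2)
  'with' -> in reference (ref count 1, used 1/1) -> match (matches: 3)
  'house' -> not in reference -> no match (matches: 3)
  'often' -> in reference (ref count 1, used 1/1) -> match (matches: 4)
  'until' -> in reference (ref count 2, used 1/2) -> match (matches: 5)
  'with' -> ref count 1 already used up (1/1) -> clipped, no match (matches: 5)
Clipped matches: 5, Candidate length: 7
Precision = 5/7

5/7


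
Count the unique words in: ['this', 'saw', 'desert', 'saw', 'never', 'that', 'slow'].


Listing all tokens and tracking unique types:
  Token 1: 'this' -> NEW (unique so far: 1)
  Token 2: 'saw' -> NEW (unique so far: 2)
  Token 3: 'desert' -> NEW (unique so far: 3)
  Token 4: 'saw' -> duplicate (unique so far: 3)
  Token 5: 'never' -> NEW (unique so far: 4)
  Token 6: 'that' -> NEW (unique so far: 5)
  Token 7: 'slow' -> NEW (unique so far: 6)
Unique types: ('desert', 'never', 'saw', 'slow', 'that', 'this')
Vocabulary size: 6

6


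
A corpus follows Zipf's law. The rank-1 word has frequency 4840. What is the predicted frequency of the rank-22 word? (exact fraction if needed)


Zipf's law: freq(rank) = f1 / rank
f1 = 4840, rank = 22
freq = 4840 / 22
= 220

220


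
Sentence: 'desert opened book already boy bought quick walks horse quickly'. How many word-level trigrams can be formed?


Word trigrams from [10] words:
  Trigram 1: (desert opened book)
  Trigram 2: (opened book already)
  Trigram 3: (book already boy)
  Trigram 4: (already boy bought)
  Trigram 5: (boy bought quick)
  Trigram 6: (bought quick walks)
  Trigram 7: (quick walks horse)
  Trigram 8: (walks horse quickly)
Total word trigrams: 10 - 2 = 8

8


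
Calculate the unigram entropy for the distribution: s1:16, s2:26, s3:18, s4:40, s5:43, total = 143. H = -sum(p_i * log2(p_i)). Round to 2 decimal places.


Computing entropy H = -sum(p_i * log2(p_i)):
  s1: p = 16/143 = 0.1119, -p*log2(p) = 0.3536
  s2: p = 26/143 = 0.1818, -p*log2(p) = 0.4472
  s3: p = 18/143 = 0.1259, -p*log2(p) = 0.3764
  s4: p = 40/143 = 0.2797, -p*log2(p) = 0.5141
  s5: p = 43/143 = 0.3007, -p*log2(p) = 0.5213
H = sum of terms = 2.2126
Rounded to 2 decimals: 2.21

2.21


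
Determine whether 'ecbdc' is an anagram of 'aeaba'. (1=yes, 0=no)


Sort characters of 'ecbdc': 'bccde'
Sort characters of 'aeaba': 'aaabe'
Sorted forms differ -> they are NOT anagrams
Result: 0

0


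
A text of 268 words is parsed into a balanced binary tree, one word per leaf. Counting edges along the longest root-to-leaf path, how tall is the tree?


In a balanced binary tree with n leaves the deepest leaf is ceil(log2(n)) edges below the root.
log2(268) = 8.0661
ceil(8.0661) = 9
height (edges) = 9

9


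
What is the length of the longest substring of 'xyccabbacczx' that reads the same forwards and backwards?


Scanning 'xyccabbacczx' for palindromic substrings.
Substring at positions 2-9: 'ccabbacc'.
Check: reverse('ccabbacc') = 'ccabbacc' -> palindrome confirmed.
Neighbouring characters ('y' / 'z') break symmetry, so it cannot extend further.
No longer palindromic substring exists; longest length = 8

8
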